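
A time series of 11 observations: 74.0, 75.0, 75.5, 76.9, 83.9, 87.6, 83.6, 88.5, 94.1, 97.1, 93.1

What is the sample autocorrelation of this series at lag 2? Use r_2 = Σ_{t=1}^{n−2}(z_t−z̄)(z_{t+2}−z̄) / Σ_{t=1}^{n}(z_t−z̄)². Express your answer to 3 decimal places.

0.414

Mean z̄ = (74.0 + 75.0 + 75.5 + 76.9 + 83.9 + 87.6 + 83.6 + 88.5 + 94.1 + 97.1 + 93.1)/11 = 84.4818
Numerator Σ_{t=1}^{9}(z_t−z̄)(z_{t+2}−z̄) = 285.7739
Denominator Σ(z_t−z̄)² = 690.9164
r_2 = 285.7739 / 690.9164 = 0.414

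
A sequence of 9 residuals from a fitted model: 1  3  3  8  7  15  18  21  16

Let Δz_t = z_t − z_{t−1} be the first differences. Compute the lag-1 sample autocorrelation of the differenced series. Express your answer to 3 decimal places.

-0.296

First differences Δz: 2, 0, 5, -1, 8, 3, 3, -5
Mean of differences = 1.8750
Numerator Σ(Δz_t−Δz̄)(Δz_{t+1}−Δz̄) = -32.2656
Denominator Σ(Δz_t−Δz̄)² = 108.8750
r_1(Δz) = -32.2656 / 108.8750 = -0.296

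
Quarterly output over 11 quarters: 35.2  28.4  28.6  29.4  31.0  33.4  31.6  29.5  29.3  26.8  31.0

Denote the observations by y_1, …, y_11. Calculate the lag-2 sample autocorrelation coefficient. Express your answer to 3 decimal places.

-0.199

Mean ȳ = (35.2 + 28.4 + 28.6 + 29.4 + 31.0 + 33.4 + 31.6 + 29.5 + 29.3 + 26.8 + 31.0)/11 = 30.3818
Numerator Σ_{t=1}^{9}(y_t−ȳ)(y_{t+2}−ȳ) = -11.4407
Denominator Σ(y_t−ȳ)² = 57.4164
r_2 = -11.4407 / 57.4164 = -0.199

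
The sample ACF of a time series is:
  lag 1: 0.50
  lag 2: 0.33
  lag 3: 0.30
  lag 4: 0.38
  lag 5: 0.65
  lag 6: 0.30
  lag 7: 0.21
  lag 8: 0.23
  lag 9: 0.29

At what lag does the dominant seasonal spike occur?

5

The largest autocorrelation is r_5 = 0.65; the remaining lags stay at or below 0.50. The elevated value at lag 1 (0.50), dropping to 0.33 at lag 2, reflects decaying short-term dependence rather than seasonality.
The dominant spike at lag 5 indicates a seasonal period of 5.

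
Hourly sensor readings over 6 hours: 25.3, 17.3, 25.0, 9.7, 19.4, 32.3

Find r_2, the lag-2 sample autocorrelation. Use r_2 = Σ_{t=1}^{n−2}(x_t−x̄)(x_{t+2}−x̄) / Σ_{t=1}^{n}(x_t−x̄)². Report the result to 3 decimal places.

Mean x̄ = (25.3 + 17.3 + 25.0 + 9.7 + 19.4 + 32.3)/6 = 21.5000
Deviations from mean: 3.8000, -4.2000, 3.5000, -11.8000, -2.1000, 10.8000
Σ(x_t−x̄)(x_{t+2}−x̄) = (13.3000) + (49.5600) + (-7.3500) + (-127.4400) = -71.9300
Denominator Σ(x_t−x̄)² = 304.6200
r_2 = -71.9300 / 304.6200 = -0.236

-0.236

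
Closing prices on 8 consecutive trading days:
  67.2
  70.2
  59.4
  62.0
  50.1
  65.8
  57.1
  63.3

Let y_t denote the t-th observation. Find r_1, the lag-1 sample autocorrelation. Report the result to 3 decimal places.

-0.176

Mean ȳ = (67.2 + 70.2 + 59.4 + 62.0 + 50.1 + 65.8 + 57.1 + 63.3)/8 = 61.8875
Numerator Σ_{t=1}^{7}(y_t−ȳ)(y_{t+1}−ȳ) = -49.7352
Denominator Σ(y_t−ȳ)² = 282.6888
r_1 = -49.7352 / 282.6888 = -0.176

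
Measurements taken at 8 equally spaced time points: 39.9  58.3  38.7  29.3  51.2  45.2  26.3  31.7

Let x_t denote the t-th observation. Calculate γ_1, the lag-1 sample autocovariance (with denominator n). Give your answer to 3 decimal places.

Mean x̄ = (39.9 + 58.3 + 38.7 + 29.3 + 51.2 + 45.2 + 26.3 + 31.7)/8 = 40.0750
Σ_{t=1}^{7}(x_t−x̄)(x_{t+1}−x̄) = -31.5206
γ_1 = -31.5206 / 8 = -3.940

-3.940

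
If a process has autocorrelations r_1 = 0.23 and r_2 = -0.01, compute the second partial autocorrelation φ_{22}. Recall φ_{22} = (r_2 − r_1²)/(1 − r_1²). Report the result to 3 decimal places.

φ_{22} = (r_2 − r_1²) / (1 − r_1²)
r_1² = (0.23)² = 0.0529
Numerator = -0.01 − 0.0529 = -0.0629; denominator = 1 − 0.0529 = 0.9471
φ_{22} = -0.0629 / 0.9471 = -0.066

-0.066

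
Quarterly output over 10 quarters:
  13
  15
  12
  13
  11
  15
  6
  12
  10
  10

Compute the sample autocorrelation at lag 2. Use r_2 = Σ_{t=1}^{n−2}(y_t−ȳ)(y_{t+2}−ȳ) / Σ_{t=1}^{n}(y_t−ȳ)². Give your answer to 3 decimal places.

Mean ȳ = (13 + 15 + 12 + 13 + 11 + 15 + 6 + 12 + 10 + 10)/10 = 11.7000
Numerator Σ_{t=1}^{8}(y_t−ȳ)(y_{t+2}−ȳ) = 22.9200
Denominator Σ(y_t−ȳ)² = 64.1000
r_2 = 22.9200 / 64.1000 = 0.358

0.358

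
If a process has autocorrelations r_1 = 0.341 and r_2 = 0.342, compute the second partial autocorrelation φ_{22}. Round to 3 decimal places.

0.255

φ_{22} = (r_2 − r_1²) / (1 − r_1²)
r_1² = (0.341)² = 0.116281
Numerator = 0.342 − 0.1163 = 0.2257; denominator = 1 − 0.1163 = 0.8837
φ_{22} = 0.2257 / 0.8837 = 0.255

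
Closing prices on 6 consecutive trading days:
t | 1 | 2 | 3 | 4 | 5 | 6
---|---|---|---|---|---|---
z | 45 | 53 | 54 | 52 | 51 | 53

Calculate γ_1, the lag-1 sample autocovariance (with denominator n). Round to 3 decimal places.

-0.852

Mean z̄ = (45 + 53 + 54 + 52 + 51 + 53)/6 = 51.3333
Deviations: -6.3333, 1.6667, 2.6667, 0.6667, -0.3333, 1.6667
Σ_{t=1}^{5}(z_t−z̄)(z_{t+1}−z̄) = -5.1111
γ_1 = -5.1111 / 6 = -0.852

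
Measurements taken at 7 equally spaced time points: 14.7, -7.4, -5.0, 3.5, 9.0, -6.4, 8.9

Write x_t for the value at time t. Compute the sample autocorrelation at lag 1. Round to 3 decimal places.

Mean x̄ = (14.7 − 7.4 − 5.0 + 3.5 + 9.0 − 6.4 + 8.9)/7 = 2.4714
Deviations from mean: 12.2286, -9.8714, -7.4714, 1.0286, 6.5286, -8.8714, 6.4286
Numerator Σ_{t=1}^{6}(x_t−x̄)(x_{t+1}−x̄) = -162.8780
Denominator Σ(x_t−x̄)² = 466.5143
r_1 = -162.8780 / 466.5143 = -0.349

-0.349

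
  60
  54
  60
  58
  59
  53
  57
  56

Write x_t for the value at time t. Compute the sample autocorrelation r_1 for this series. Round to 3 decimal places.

-0.427

Mean x̄ = (60 + 54 + 60 + 58 + 59 + 53 + 57 + 56)/8 = 57.1250
Deviations from mean: 2.8750, -3.1250, 2.8750, 0.8750, 1.8750, -4.1250, -0.1250, -1.1250
Σ(x_t−x̄)(x_{t+1}−x̄) = (-8.9844) + (-8.9844) + (2.5156) + (1.6406) + (-7.7344) + (0.5156) + (0.1406) = -20.8906
Denominator Σ(x_t−x̄)² = 48.8750
r_1 = -20.8906 / 48.8750 = -0.427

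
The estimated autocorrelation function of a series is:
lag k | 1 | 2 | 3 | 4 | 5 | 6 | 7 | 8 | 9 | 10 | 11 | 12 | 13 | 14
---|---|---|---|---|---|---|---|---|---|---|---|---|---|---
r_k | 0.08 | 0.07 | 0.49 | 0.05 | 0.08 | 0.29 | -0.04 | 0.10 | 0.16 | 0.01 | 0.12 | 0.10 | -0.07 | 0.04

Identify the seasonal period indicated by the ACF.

3

The largest autocorrelation is r_3 = 0.49, with weaker echoes at lags 6 (0.29) and 9 (0.16); the remaining lags stay at or below 0.12.
The dominant spike at lag 3 indicates a seasonal period of 3.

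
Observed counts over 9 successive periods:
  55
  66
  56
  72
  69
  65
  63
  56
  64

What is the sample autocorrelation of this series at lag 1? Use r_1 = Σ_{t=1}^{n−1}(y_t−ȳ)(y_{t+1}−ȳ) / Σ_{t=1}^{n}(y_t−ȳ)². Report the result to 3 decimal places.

-0.165

Mean ȳ = (55 + 66 + 56 + 72 + 69 + 65 + 63 + 56 + 64)/9 = 62.8889
Numerator Σ_{t=1}^{8}(y_t−ȳ)(y_{t+1}−ȳ) = -48.3457
Denominator Σ(y_t−ȳ)² = 292.8889
r_1 = -48.3457 / 292.8889 = -0.165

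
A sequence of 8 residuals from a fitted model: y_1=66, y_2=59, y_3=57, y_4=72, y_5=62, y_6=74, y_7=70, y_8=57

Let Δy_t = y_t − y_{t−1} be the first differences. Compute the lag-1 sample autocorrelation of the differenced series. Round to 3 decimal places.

First differences Δy: -7, -2, 15, -10, 12, -4, -13
Mean of differences = -1.2857
Numerator Σ(Δy_t−Δȳ)(Δy_{t+1}−Δȳ) = -269.5102
Denominator Σ(Δy_t−Δȳ)² = 695.4286
r_1(Δy) = -269.5102 / 695.4286 = -0.388

-0.388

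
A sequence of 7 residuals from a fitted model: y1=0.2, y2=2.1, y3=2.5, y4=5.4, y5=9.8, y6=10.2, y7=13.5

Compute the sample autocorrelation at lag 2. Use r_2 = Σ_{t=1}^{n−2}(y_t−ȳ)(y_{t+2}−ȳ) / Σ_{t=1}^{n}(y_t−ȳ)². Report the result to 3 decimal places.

Mean ȳ = (0.2 + 2.1 + 2.5 + 5.4 + 9.8 + 10.2 + 13.5)/7 = 6.2429
Deviations from mean: -6.0429, -4.1429, -3.7429, -0.8429, 3.5571, 3.9571, 7.2571
Σ(y_t−ȳ)(y_{t+2}−ȳ) = (22.6176) + (3.4918) + (-13.3139) + (-3.3353) + (25.8147) = 35.2749
Denominator Σ(y_t−ȳ)² = 149.3771
r_2 = 35.2749 / 149.3771 = 0.236

0.236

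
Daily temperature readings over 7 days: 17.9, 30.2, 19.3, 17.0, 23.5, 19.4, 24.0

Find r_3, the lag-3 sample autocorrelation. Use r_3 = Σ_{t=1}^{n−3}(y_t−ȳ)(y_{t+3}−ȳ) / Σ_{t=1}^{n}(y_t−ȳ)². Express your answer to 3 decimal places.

Mean ȳ = (17.9 + 30.2 + 19.3 + 17.0 + 23.5 + 19.4 + 24.0)/7 = 21.6143
Numerator Σ_{t=1}^{4}(y_t−ȳ)(y_{t+3}−ȳ) = 27.4451
Denominator Σ(y_t−ȳ)² = 128.3086
r_3 = 27.4451 / 128.3086 = 0.214

0.214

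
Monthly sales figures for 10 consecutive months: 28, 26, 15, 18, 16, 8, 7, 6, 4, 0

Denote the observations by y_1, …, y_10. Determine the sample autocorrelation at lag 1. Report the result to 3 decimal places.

Mean ȳ = (28 + 26 + 15 + 18 + 16 + 8 + 7 + 6 + 4 + 0)/10 = 12.8000
Numerator Σ_{t=1}^{9}(y_t−ȳ)(y_{t+1}−ȳ) = 482.1600
Denominator Σ(y_t−ȳ)² = 791.6000
r_1 = 482.1600 / 791.6000 = 0.609

0.609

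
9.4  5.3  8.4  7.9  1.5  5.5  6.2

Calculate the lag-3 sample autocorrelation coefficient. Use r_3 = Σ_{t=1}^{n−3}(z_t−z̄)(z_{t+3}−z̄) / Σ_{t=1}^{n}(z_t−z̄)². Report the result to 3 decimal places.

0.191

Mean z̄ = (9.4 + 5.3 + 8.4 + 7.9 + 1.5 + 5.5 + 6.2)/7 = 6.3143
Σ(z_t−z̄)(z_{t+3}−z̄) = (4.8931) + (4.8831) + (-1.6984) + (-0.1812) = 7.8965
Denominator Σ(z_t−z̄)² = 41.2686
r_3 = 7.8965 / 41.2686 = 0.191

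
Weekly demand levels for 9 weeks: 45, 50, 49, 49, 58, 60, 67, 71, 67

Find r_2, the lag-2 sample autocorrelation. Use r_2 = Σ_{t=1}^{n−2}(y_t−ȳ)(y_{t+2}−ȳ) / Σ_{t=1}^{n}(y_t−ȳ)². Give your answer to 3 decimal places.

Mean ȳ = (45 + 50 + 49 + 49 + 58 + 60 + 67 + 71 + 67)/9 = 57.3333
Numerator Σ_{t=1}^{7}(y_t−ȳ)(y_{t+2}−ȳ) = 272.4444
Denominator Σ(y_t−ȳ)² = 726.0000
r_2 = 272.4444 / 726.0000 = 0.375

0.375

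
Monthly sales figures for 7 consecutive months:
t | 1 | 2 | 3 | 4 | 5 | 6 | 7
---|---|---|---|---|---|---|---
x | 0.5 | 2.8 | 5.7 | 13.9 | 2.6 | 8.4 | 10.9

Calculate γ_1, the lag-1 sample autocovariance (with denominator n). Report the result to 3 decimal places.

Mean x̄ = (0.5 + 2.8 + 5.7 + 13.9 + 2.6 + 8.4 + 10.9)/7 = 6.4000
Σ_{t=1}^{6}(x_t−x̄)(x_{t+1}−x̄) = -8.5900
γ_1 = -8.5900 / 7 = -1.227

-1.227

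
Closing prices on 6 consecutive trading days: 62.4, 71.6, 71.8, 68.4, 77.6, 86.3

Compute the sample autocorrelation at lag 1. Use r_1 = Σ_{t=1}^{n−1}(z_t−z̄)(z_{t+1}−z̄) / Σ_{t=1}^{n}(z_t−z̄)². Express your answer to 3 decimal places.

Mean z̄ = (62.4 + 71.6 + 71.8 + 68.4 + 77.6 + 86.3)/6 = 73.0167
Deviations from mean: -10.6167, -1.4167, -1.2167, -4.6167, 4.5833, 13.2833
Numerator Σ_{t=1}^{5}(z_t−z̄)(z_{t+1}−z̄) = 62.1031
Denominator Σ(z_t−z̄)² = 334.9683
r_1 = 62.1031 / 334.9683 = 0.185

0.185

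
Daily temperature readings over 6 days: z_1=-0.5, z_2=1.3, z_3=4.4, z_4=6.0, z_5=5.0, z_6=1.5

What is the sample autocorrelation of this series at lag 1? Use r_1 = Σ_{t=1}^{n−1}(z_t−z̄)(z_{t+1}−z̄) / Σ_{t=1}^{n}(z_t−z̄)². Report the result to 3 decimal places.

0.340

Mean z̄ = (-0.5 + 1.3 + 4.4 + 6.0 + 5.0 + 1.5)/6 = 2.9500
Deviations from mean: -3.4500, -1.6500, 1.4500, 3.0500, 2.0500, -1.4500
Σ(z_t−z̄)(z_{t+1}−z̄) = (5.6925) + (-2.3925) + (4.4225) + (6.2525) + (-2.9725) = 11.0025
Denominator Σ(z_t−z̄)² = 32.3350
r_1 = 11.0025 / 32.3350 = 0.340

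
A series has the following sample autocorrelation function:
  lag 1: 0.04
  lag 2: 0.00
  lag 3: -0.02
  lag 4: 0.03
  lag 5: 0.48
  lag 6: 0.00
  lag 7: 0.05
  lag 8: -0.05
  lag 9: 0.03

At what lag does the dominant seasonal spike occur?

The largest autocorrelation is r_5 = 0.48; the remaining lags stay at or below 0.05.
The dominant spike at lag 5 indicates a seasonal period of 5.

5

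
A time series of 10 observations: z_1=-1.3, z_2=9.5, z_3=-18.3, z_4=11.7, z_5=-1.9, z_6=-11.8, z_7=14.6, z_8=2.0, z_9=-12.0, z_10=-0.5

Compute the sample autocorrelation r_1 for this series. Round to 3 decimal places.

Mean z̄ = (-1.3 + 9.5 − 18.3 + 11.7 − 1.9 − 11.8 + 14.6 + 2.0 − 12.0 − 0.5)/10 = -0.8000
Numerator Σ_{t=1}^{9}(z_t−z̄)(z_{t+1}−z̄) = -566.8000
Denominator Σ(z_t−z̄)² = 1061.5800
r_1 = -566.8000 / 1061.5800 = -0.534

-0.534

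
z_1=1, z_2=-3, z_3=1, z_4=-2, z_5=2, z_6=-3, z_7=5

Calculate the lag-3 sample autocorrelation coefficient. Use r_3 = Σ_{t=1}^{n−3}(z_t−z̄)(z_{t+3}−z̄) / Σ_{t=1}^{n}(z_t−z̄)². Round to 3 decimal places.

-0.393

Mean z̄ = (1 − 3 + 1 − 2 + 2 − 3 + 5)/7 = 0.1429
Deviations from mean: 0.8571, -3.1429, 0.8571, -2.1429, 1.8571, -3.1429, 4.8571
Σ(z_t−z̄)(z_{t+3}−z̄) = (-1.8367) + (-5.8367) + (-2.6939) + (-10.4082) = -20.7755
Denominator Σ(z_t−z̄)² = 52.8571
r_3 = -20.7755 / 52.8571 = -0.393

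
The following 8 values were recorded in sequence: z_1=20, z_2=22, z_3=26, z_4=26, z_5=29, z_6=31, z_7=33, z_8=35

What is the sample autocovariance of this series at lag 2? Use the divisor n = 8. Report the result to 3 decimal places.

Mean z̄ = (20 + 22 + 26 + 26 + 29 + 31 + 33 + 35)/8 = 27.7500
Σ_{t=1}^{6}(z_t−z̄)(z_{t+2}−z̄) = 45.8750
γ_2 = 45.8750 / 8 = 5.734

5.734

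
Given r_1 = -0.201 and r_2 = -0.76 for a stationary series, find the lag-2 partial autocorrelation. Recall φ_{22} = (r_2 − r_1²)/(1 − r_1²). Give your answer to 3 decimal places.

-0.834

φ_{22} = (r_2 − r_1²) / (1 − r_1²)
r_1² = (-0.201)² = 0.040401
Numerator = -0.76 − 0.0404 = -0.8004; denominator = 1 − 0.0404 = 0.9596
φ_{22} = -0.8004 / 0.9596 = -0.834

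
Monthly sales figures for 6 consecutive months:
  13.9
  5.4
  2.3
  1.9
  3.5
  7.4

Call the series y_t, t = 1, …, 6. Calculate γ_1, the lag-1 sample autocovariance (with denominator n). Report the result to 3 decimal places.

2.737

Mean ȳ = (13.9 + 5.4 + 2.3 + 1.9 + 3.5 + 7.4)/6 = 5.7333
Σ_{t=1}^{5}(y_t−ȳ)(y_{t+1}−ȳ) = 16.4222
γ_1 = 16.4222 / 6 = 2.737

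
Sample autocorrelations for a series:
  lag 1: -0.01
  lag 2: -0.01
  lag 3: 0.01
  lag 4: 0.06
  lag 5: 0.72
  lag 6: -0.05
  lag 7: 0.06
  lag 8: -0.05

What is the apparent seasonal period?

5

The largest autocorrelation is r_5 = 0.72; the remaining lags stay at or below 0.06.
The dominant spike at lag 5 indicates a seasonal period of 5.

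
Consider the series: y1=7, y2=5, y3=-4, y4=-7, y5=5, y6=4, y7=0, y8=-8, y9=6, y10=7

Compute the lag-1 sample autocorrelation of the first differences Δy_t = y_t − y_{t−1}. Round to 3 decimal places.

First differences Δy: -2, -9, -3, 12, -1, -4, -8, 14, 1
Mean of differences = 0.0000
Numerator Σ(Δy_t−Δȳ)(Δy_{t+1}−Δȳ) = -65.0000
Denominator Σ(Δy_t−Δȳ)² = 516.0000
r_1(Δy) = -65.0000 / 516.0000 = -0.126

-0.126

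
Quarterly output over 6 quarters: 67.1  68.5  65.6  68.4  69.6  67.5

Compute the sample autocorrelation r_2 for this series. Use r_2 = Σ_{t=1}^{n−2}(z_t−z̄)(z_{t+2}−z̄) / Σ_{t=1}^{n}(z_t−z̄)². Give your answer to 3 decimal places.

-0.232

Mean z̄ = (67.1 + 68.5 + 65.6 + 68.4 + 69.6 + 67.5)/6 = 67.7833
Deviations from mean: -0.6833, 0.7167, -2.1833, 0.6167, 1.8167, -0.2833
Σ(z_t−z̄)(z_{t+2}−z̄) = (1.4919) + (0.4419) + (-3.9664) + (-0.1747) = -2.2072
Denominator Σ(z_t−z̄)² = 9.5083
r_2 = -2.2072 / 9.5083 = -0.232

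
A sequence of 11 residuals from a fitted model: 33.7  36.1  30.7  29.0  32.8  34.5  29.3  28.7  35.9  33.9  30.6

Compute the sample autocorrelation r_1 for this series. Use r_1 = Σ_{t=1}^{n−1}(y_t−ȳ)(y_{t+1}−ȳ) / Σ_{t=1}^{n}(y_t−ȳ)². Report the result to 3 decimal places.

Mean ȳ = (33.7 + 36.1 + 30.7 + 29.0 + 32.8 + 34.5 + 29.3 + 28.7 + 35.9 + 33.9 + 30.6)/11 = 32.2909
Numerator Σ_{t=1}^{10}(y_t−ȳ)(y_{t+1}−ȳ) = -1.7483
Denominator Σ(y_t−ȳ)² = 75.3091
r_1 = -1.7483 / 75.3091 = -0.023

-0.023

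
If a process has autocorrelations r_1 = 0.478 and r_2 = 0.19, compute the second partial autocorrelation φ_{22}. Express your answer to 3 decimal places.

φ_{22} = (r_2 − r_1²) / (1 − r_1²)
r_1² = (0.478)² = 0.228484
Numerator = 0.19 − 0.2285 = -0.0385; denominator = 1 − 0.2285 = 0.7715
φ_{22} = -0.0385 / 0.7715 = -0.050

-0.050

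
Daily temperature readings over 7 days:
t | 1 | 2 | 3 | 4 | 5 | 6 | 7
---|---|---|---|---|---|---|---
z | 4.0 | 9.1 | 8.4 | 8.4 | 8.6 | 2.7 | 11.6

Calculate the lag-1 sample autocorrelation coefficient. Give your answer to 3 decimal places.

-0.475

Mean z̄ = (4.0 + 9.1 + 8.4 + 8.4 + 8.6 + 2.7 + 11.6)/7 = 7.5429
Deviations from mean: -3.5429, 1.5571, 0.8571, 0.8571, 1.0571, -4.8429, 4.0571
Numerator Σ_{t=1}^{6}(z_t−z̄)(z_{t+1}−z̄) = -27.3090
Denominator Σ(z_t−z̄)² = 57.4771
r_1 = -27.3090 / 57.4771 = -0.475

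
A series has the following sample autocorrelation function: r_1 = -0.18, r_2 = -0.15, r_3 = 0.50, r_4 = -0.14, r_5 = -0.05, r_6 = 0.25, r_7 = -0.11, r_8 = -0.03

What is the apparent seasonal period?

3

The largest autocorrelation is r_3 = 0.50, with a weaker echo at lag 6 (0.25); the remaining lags stay at or below -0.03.
The dominant spike at lag 3 indicates a seasonal period of 3.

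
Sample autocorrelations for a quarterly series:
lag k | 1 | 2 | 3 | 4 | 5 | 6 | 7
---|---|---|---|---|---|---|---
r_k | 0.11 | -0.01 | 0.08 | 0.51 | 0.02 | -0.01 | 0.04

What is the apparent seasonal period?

The largest autocorrelation is r_4 = 0.51; the remaining lags stay at or below 0.11.
The dominant spike at lag 4 indicates a seasonal period of 4.

4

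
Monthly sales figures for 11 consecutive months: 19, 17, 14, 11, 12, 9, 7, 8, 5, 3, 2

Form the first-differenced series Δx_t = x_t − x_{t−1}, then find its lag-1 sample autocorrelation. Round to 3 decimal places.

-0.393

First differences Δx: -2, -3, -3, 1, -3, -2, 1, -3, -2, -1
Mean of differences = -1.7000
Numerator Σ(Δx_t−Δx̄)(Δx_{t+1}−Δx̄) = -8.6900
Denominator Σ(Δx_t−Δx̄)² = 22.1000
r_1(Δx) = -8.6900 / 22.1000 = -0.393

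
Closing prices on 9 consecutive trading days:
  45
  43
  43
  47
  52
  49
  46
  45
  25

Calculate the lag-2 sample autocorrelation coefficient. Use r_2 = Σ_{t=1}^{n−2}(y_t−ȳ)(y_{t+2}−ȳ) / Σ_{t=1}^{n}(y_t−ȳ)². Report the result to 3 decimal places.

-0.026

Mean ȳ = (45 + 43 + 43 + 47 + 52 + 49 + 46 + 45 + 25)/9 = 43.8889
Σ(y_t−ȳ)(y_{t+2}−ȳ) = (-0.9877) + (-2.7654) + (-7.2099) + (15.9012) + (17.1235) + (5.6790) + (-39.8765) = -12.1358
Denominator Σ(y_t−ȳ)² = 466.8889
r_2 = -12.1358 / 466.8889 = -0.026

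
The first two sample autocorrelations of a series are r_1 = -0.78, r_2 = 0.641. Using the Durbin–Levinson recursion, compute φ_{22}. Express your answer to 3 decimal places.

0.083

φ_{22} = (r_2 − r_1²) / (1 − r_1²)
r_1² = (-0.78)² = 0.6084
Numerator = 0.641 − 0.6084 = 0.0326; denominator = 1 − 0.6084 = 0.3916
φ_{22} = 0.0326 / 0.3916 = 0.083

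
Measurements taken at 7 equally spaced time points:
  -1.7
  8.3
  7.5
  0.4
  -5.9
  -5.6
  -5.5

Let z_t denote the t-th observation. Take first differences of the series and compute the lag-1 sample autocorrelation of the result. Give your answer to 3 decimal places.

First differences Δz: 10.0, -0.8, -7.1, -6.3, 0.3, 0.1
Mean of differences = -0.6333
Numerator Σ(Δz_t−Δz̄)(Δz_{t+1}−Δz̄) = 31.3456
Denominator Σ(Δz_t−Δz̄)² = 188.4333
r_1(Δz) = 31.3456 / 188.4333 = 0.166

0.166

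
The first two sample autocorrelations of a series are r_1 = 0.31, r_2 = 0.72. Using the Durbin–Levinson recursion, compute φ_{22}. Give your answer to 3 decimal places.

0.690

φ_{22} = (r_2 − r_1²) / (1 − r_1²)
r_1² = (0.31)² = 0.0961
Numerator = 0.72 − 0.0961 = 0.6239; denominator = 1 − 0.0961 = 0.9039
φ_{22} = 0.6239 / 0.9039 = 0.690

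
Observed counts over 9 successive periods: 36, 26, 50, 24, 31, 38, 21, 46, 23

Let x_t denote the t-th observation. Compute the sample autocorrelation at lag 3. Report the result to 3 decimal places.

Mean x̄ = (36 + 26 + 50 + 24 + 31 + 38 + 21 + 46 + 23)/9 = 32.7778
Σ(x_t−x̄)(x_{t+3}−x̄) = (-28.2840) + (12.0494) + (89.9383) + (103.3827) + (-23.5062) + (-51.0617) = 102.5185
Denominator Σ(x_t−x̄)² = 869.5556
r_3 = 102.5185 / 869.5556 = 0.118

0.118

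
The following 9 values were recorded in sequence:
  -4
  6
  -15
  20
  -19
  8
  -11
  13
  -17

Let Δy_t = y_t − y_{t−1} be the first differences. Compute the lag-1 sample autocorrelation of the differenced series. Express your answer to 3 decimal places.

First differences Δy: 10, -21, 35, -39, 27, -19, 24, -30
Mean of differences = -1.6250
Numerator Σ(Δy_t−Δȳ)(Δy_{t+1}−Δȳ) = -5043.2656
Denominator Σ(Δy_t−Δȳ)² = 5831.8750
r_1(Δy) = -5043.2656 / 5831.8750 = -0.865

-0.865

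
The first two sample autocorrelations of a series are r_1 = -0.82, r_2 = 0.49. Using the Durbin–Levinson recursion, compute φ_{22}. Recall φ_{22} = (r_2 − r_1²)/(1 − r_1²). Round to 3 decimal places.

-0.557

φ_{22} = (r_2 − r_1²) / (1 − r_1²)
r_1² = (-0.82)² = 0.6724
Numerator = 0.49 − 0.6724 = -0.1824; denominator = 1 − 0.6724 = 0.3276
φ_{22} = -0.1824 / 0.3276 = -0.557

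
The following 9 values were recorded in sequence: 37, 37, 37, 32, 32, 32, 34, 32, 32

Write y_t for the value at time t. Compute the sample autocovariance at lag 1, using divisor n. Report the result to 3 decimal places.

Mean ȳ = (37 + 37 + 37 + 32 + 32 + 32 + 34 + 32 + 32)/9 = 33.8889
Σ_{t=1}^{8}(y_t−ȳ)(y_{t+1}−ȳ) = 23.7654
γ_1 = 23.7654 / 9 = 2.641

2.641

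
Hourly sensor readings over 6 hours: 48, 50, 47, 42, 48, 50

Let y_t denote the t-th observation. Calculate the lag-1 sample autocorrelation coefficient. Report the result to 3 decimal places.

Mean ȳ = (48 + 50 + 47 + 42 + 48 + 50)/6 = 47.5000
Deviations from mean: 0.5000, 2.5000, -0.5000, -5.5000, 0.5000, 2.5000
Numerator Σ_{t=1}^{5}(y_t−ȳ)(y_{t+1}−ȳ) = 1.2500
Denominator Σ(y_t−ȳ)² = 43.5000
r_1 = 1.2500 / 43.5000 = 0.029

0.029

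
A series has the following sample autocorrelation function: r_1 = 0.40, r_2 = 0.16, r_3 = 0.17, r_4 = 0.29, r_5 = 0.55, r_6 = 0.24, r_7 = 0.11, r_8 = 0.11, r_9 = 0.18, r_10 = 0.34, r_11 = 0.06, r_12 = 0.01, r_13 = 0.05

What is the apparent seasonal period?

5

The largest autocorrelation is r_5 = 0.55; the remaining lags stay at or below 0.40. The elevated value at lag 1 (0.40), dropping to 0.16 at lag 2, reflects decaying short-term dependence rather than seasonality.
The dominant spike at lag 5 indicates a seasonal period of 5.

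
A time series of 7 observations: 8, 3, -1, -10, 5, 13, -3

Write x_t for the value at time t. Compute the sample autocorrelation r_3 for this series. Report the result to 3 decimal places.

Mean x̄ = (8 + 3 − 1 − 10 + 5 + 13 − 3)/7 = 2.1429
Deviations from mean: 5.8571, 0.8571, -3.1429, -12.1429, 2.8571, 10.8571, -5.1429
Σ(x_t−x̄)(x_{t+3}−x̄) = (-71.1224) + (2.4490) + (-34.1224) + (62.4490) = -40.3469
Denominator Σ(x_t−x̄)² = 344.8571
r_3 = -40.3469 / 344.8571 = -0.117

-0.117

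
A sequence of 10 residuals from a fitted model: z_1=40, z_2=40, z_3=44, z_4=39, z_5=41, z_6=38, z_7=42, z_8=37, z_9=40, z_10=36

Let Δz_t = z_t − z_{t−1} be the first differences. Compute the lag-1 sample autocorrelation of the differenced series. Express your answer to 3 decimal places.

First differences Δz: 0, 4, -5, 2, -3, 4, -5, 3, -4
Mean of differences = -0.4444
Numerator Σ(Δz_t−Δz̄)(Δz_{t+1}−Δz̄) = -95.1975
Denominator Σ(Δz_t−Δz̄)² = 118.2222
r_1(Δz) = -95.1975 / 118.2222 = -0.805

-0.805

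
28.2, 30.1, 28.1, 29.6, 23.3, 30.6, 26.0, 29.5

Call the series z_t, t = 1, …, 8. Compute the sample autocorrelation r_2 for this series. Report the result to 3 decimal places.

0.487

Mean z̄ = (28.2 + 30.1 + 28.1 + 29.6 + 23.3 + 30.6 + 26.0 + 29.5)/8 = 28.1750
Deviations from mean: 0.0250, 1.9250, -0.0750, 1.4250, -4.8750, 2.4250, -2.1750, 1.3250
Σ(z_t−z̄)(z_{t+2}−z̄) = (-0.0019) + (2.7431) + (0.3656) + (3.4556) + (10.6031) + (3.2131) = 20.3788
Denominator Σ(z_t−z̄)² = 41.8750
r_2 = 20.3788 / 41.8750 = 0.487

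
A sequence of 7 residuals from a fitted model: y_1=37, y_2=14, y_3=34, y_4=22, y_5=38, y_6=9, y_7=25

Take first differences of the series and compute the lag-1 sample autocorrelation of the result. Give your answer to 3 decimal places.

First differences Δy: -23, 20, -12, 16, -29, 16
Mean of differences = -2.0000
Numerator Σ(Δy_t−Δȳ)(Δy_{t+1}−Δȳ) = -1834.0000
Denominator Σ(Δy_t−Δȳ)² = 2402.0000
r_1(Δy) = -1834.0000 / 2402.0000 = -0.764

-0.764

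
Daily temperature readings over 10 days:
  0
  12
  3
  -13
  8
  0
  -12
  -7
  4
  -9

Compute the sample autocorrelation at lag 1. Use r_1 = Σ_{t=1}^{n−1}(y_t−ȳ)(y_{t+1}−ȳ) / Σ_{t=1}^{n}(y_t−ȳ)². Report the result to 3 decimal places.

Mean ȳ = (0 + 12 + 3 − 13 + 8 + 0 − 12 − 7 + 4 − 9)/10 = -1.4000
Numerator Σ_{t=1}^{9}(y_t−ȳ)(y_{t+1}−ȳ) = -95.9600
Denominator Σ(y_t−ȳ)² = 656.4000
r_1 = -95.9600 / 656.4000 = -0.146

-0.146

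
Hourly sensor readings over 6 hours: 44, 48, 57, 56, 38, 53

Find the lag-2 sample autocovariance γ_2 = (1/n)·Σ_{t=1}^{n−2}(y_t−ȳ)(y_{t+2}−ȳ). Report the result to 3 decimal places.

-18.704

Mean ȳ = (44 + 48 + 57 + 56 + 38 + 53)/6 = 49.3333
Deviations: -5.3333, -1.3333, 7.6667, 6.6667, -11.3333, 3.6667
Σ_{t=1}^{4}(y_t−ȳ)(y_{t+2}−ȳ) = -112.2222
γ_2 = -112.2222 / 6 = -18.704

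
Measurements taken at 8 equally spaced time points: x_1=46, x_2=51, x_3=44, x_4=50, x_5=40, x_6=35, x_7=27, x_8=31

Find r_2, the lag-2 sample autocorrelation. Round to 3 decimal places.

Mean x̄ = (46 + 51 + 44 + 50 + 40 + 35 + 27 + 31)/8 = 40.5000
Σ(x_t−x̄)(x_{t+2}−x̄) = (19.2500) + (99.7500) + (-1.7500) + (-52.2500) + (6.7500) + (52.2500) = 124.0000
Denominator Σ(x_t−x̄)² = 546.0000
r_2 = 124.0000 / 546.0000 = 0.227

0.227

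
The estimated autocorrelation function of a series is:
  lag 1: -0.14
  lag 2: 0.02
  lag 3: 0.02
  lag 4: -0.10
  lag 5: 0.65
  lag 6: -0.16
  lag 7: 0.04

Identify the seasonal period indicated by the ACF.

5

The largest autocorrelation is r_5 = 0.65; the remaining lags stay at or below 0.04.
The dominant spike at lag 5 indicates a seasonal period of 5.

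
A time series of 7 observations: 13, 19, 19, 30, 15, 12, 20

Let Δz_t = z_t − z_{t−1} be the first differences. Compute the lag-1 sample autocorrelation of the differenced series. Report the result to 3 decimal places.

First differences Δz: 6, 0, 11, -15, -3, 8
Mean of differences = 1.1667
Numerator Σ(Δz_t−Δz̄)(Δz_{t+1}−Δz̄) = -137.1944
Denominator Σ(Δz_t−Δz̄)² = 446.8333
r_1(Δz) = -137.1944 / 446.8333 = -0.307

-0.307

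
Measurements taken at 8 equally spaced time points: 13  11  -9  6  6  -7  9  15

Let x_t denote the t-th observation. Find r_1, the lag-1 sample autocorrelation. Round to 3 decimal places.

-0.112

Mean x̄ = (13 + 11 − 9 + 6 + 6 − 7 + 9 + 15)/8 = 5.5000
Deviations from mean: 7.5000, 5.5000, -14.5000, 0.5000, 0.5000, -12.5000, 3.5000, 9.5000
Σ(x_t−x̄)(x_{t+1}−x̄) = (41.2500) + (-79.7500) + (-7.2500) + (0.2500) + (-6.2500) + (-43.7500) + (33.2500) = -62.2500
Denominator Σ(x_t−x̄)² = 556.0000
r_1 = -62.2500 / 556.0000 = -0.112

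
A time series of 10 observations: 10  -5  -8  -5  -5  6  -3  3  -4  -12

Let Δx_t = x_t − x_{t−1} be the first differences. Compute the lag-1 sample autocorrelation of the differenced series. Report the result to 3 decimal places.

-0.197

First differences Δx: -15, -3, 3, 0, 11, -9, 6, -7, -8
Mean of differences = -2.4444
Numerator Σ(Δx_t−Δx̄)(Δx_{t+1}−Δx̄) = -106.5309
Denominator Σ(Δx_t−Δx̄)² = 540.2222
r_1(Δx) = -106.5309 / 540.2222 = -0.197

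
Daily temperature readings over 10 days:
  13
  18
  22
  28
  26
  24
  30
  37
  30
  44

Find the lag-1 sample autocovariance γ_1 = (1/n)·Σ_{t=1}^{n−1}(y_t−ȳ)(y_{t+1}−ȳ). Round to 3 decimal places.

27.016

Mean ȳ = (13 + 18 + 22 + 28 + 26 + 24 + 30 + 37 + 30 + 44)/10 = 27.2000
Σ_{t=1}^{9}(y_t−ȳ)(y_{t+1}−ȳ) = 270.1600
γ_1 = 270.1600 / 10 = 27.016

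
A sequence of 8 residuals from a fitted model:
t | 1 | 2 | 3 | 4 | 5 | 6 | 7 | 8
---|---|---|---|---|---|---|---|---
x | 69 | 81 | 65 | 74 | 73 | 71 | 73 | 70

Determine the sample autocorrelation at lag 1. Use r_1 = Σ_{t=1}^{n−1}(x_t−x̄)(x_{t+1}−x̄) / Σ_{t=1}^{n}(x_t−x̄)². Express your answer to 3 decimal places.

-0.707

Mean x̄ = (69 + 81 + 65 + 74 + 73 + 71 + 73 + 70)/8 = 72.0000
Deviations from mean: -3.0000, 9.0000, -7.0000, 2.0000, 1.0000, -1.0000, 1.0000, -2.0000
Σ(x_t−x̄)(x_{t+1}−x̄) = (-27.0000) + (-63.0000) + (-14.0000) + (2.0000) + (-1.0000) + (-1.0000) + (-2.0000) = -106.0000
Denominator Σ(x_t−x̄)² = 150.0000
r_1 = -106.0000 / 150.0000 = -0.707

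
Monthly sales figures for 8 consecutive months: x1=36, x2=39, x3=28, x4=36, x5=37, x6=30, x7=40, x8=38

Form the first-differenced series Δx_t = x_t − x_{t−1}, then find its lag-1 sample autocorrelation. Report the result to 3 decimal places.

First differences Δx: 3, -11, 8, 1, -7, 10, -2
Mean of differences = 0.2857
Numerator Σ(Δx_t−Δx̄)(Δx_{t+1}−Δx̄) = -210.3673
Denominator Σ(Δx_t−Δx̄)² = 347.4286
r_1(Δx) = -210.3673 / 347.4286 = -0.605

-0.605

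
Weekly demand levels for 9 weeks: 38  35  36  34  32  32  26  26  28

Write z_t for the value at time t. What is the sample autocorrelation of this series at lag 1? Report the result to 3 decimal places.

Mean z̄ = (38 + 35 + 36 + 34 + 32 + 32 + 26 + 26 + 28)/9 = 31.8889
Numerator Σ_{t=1}^{8}(z_t−z̄)(z_{t+1}−z̄) = 97.6543
Denominator Σ(z_t−z̄)² = 152.8889
r_1 = 97.6543 / 152.8889 = 0.639

0.639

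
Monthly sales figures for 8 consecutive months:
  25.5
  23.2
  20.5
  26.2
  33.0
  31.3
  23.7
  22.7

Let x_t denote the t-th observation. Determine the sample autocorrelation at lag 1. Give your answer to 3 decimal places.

0.381

Mean x̄ = (25.5 + 23.2 + 20.5 + 26.2 + 33.0 + 31.3 + 23.7 + 22.7)/8 = 25.7625
Deviations from mean: -0.2625, -2.5625, -5.2625, 0.4375, 7.2375, 5.5375, -2.0625, -3.0625
Numerator Σ_{t=1}^{7}(x_t−x̄)(x_{t+1}−x̄) = 49.9948
Denominator Σ(x_t−x̄)² = 131.1988
r_1 = 49.9948 / 131.1988 = 0.381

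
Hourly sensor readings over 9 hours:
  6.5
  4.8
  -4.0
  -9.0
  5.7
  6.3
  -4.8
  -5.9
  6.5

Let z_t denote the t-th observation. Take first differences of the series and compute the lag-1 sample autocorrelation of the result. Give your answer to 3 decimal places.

-0.023

First differences Δz: -1.7, -8.8, -5.0, 14.7, 0.6, -11.1, -1.1, 12.4
Mean of differences = 0.0000
Numerator Σ(Δz_t−Δz̄)(Δz_{t+1}−Δz̄) = -13.8100
Denominator Σ(Δz_t−Δz̄)² = 599.9600
r_1(Δz) = -13.8100 / 599.9600 = -0.023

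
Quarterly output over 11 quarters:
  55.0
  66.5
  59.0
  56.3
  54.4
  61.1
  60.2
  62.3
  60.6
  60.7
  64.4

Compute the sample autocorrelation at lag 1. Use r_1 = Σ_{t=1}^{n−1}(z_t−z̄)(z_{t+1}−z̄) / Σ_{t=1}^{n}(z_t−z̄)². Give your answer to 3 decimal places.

Mean z̄ = (55.0 + 66.5 + 59.0 + 56.3 + 54.4 + 61.1 + 60.2 + 62.3 + 60.6 + 60.7 + 64.4)/11 = 60.0455
Numerator Σ_{t=1}^{10}(z_t−z̄)(z_{t+1}−z̄) = -15.2321
Denominator Σ(z_t−z̄)² = 140.0273
r_1 = -15.2321 / 140.0273 = -0.109

-0.109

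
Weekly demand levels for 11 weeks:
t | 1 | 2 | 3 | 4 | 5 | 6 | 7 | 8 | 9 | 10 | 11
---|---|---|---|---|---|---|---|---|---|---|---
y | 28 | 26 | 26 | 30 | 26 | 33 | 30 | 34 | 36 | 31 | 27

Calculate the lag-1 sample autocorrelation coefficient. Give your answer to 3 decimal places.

0.323

Mean ȳ = (28 + 26 + 26 + 30 + 26 + 33 + 30 + 34 + 36 + 31 + 27)/11 = 29.7273
Numerator Σ_{t=1}^{10}(y_t−ȳ)(y_{t+1}−ȳ) = 39.4711
Denominator Σ(y_t−ȳ)² = 122.1818
r_1 = 39.4711 / 122.1818 = 0.323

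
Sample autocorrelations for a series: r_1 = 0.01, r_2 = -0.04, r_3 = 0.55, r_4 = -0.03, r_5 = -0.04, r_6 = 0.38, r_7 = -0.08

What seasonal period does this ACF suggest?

3

The largest autocorrelation is r_3 = 0.55, with a weaker echo at lag 6 (0.38); the remaining lags stay at or below 0.01.
The dominant spike at lag 3 indicates a seasonal period of 3.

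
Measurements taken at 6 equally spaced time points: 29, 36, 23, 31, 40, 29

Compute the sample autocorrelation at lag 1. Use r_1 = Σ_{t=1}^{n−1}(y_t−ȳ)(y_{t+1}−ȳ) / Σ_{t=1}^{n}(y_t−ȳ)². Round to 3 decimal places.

-0.395

Mean ȳ = (29 + 36 + 23 + 31 + 40 + 29)/6 = 31.3333
Deviations from mean: -2.3333, 4.6667, -8.3333, -0.3333, 8.6667, -2.3333
Σ(y_t−ȳ)(y_{t+1}−ȳ) = (-10.8889) + (-38.8889) + (2.7778) + (-2.8889) + (-20.2222) = -70.1111
Denominator Σ(y_t−ȳ)² = 177.3333
r_1 = -70.1111 / 177.3333 = -0.395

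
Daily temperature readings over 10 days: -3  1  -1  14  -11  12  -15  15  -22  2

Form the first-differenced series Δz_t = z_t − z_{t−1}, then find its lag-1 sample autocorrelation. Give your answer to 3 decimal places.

-0.886

First differences Δz: 4, -2, 15, -25, 23, -27, 30, -37, 24
Mean of differences = 0.5556
Numerator Σ(Δz_t−Δz̄)(Δz_{t+1}−Δz̄) = -4404.5309
Denominator Σ(Δz_t−Δz̄)² = 4970.2222
r_1(Δz) = -4404.5309 / 4970.2222 = -0.886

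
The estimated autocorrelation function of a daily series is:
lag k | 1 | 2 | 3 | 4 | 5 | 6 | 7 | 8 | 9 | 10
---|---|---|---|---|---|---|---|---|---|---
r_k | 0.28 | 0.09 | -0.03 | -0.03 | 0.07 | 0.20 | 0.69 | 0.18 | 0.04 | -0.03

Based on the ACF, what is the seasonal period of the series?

7

The largest autocorrelation is r_7 = 0.69; the remaining lags stay at or below 0.28. The elevated value at lag 1 (0.28), dropping to 0.09 at lag 2, reflects decaying short-term dependence rather than seasonality.
The dominant spike at lag 7 indicates a seasonal period of 7.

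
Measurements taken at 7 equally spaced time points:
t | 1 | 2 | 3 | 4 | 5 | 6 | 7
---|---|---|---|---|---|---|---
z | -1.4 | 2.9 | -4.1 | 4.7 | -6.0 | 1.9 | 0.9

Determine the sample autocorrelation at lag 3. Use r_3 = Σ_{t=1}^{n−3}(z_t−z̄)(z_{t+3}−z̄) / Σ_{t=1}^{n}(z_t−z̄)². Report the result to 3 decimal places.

Mean z̄ = (-1.4 + 2.9 − 4.1 + 4.7 − 6.0 + 1.9 + 0.9)/7 = -0.1571
Deviations from mean: -1.2429, 3.0571, -3.9429, 4.8571, -5.8429, 2.0571, 1.0571
Numerator Σ_{t=1}^{4}(z_t−z̄)(z_{t+3}−z̄) = -26.8755
Denominator Σ(z_t−z̄)² = 89.5171
r_3 = -26.8755 / 89.5171 = -0.300

-0.300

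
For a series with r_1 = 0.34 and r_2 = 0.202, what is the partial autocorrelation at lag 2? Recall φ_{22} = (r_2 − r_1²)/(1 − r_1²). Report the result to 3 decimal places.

φ_{22} = (r_2 − r_1²) / (1 − r_1²)
r_1² = (0.34)² = 0.1156
Numerator = 0.202 − 0.1156 = 0.0864; denominator = 1 − 0.1156 = 0.8844
φ_{22} = 0.0864 / 0.8844 = 0.098

0.098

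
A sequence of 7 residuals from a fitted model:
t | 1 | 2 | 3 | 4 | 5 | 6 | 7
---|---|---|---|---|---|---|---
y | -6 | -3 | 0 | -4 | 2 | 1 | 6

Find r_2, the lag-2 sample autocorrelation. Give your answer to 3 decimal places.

Mean ȳ = (-6 − 3 + 0 − 4 + 2 + 1 + 6)/7 = -0.5714
Σ(y_t−ȳ)(y_{t+2}−ȳ) = (-3.1020) + (8.3265) + (1.4694) + (-5.3878) + (16.8980) = 18.2041
Denominator Σ(y_t−ȳ)² = 99.7143
r_2 = 18.2041 / 99.7143 = 0.183

0.183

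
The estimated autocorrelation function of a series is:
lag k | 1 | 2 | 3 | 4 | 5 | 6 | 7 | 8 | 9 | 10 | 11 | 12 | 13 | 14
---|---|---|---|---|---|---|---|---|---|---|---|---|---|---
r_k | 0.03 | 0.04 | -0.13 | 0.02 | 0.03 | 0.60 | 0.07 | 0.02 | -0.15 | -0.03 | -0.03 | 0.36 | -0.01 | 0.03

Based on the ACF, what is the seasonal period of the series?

The largest autocorrelation is r_6 = 0.60, with a weaker echo at lag 12 (0.36); the remaining lags stay at or below 0.07.
The dominant spike at lag 6 indicates a seasonal period of 6.

6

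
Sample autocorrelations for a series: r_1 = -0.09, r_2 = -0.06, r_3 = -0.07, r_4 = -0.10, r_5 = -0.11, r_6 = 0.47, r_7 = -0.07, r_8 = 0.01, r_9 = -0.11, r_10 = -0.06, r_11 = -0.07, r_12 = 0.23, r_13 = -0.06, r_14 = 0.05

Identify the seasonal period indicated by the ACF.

The largest autocorrelation is r_6 = 0.47, with a weaker echo at lag 12 (0.23); the remaining lags stay at or below 0.05.
The dominant spike at lag 6 indicates a seasonal period of 6.

6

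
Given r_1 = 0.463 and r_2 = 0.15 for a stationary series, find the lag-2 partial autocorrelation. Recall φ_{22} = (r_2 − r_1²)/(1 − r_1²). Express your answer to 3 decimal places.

-0.082

φ_{22} = (r_2 − r_1²) / (1 − r_1²)
r_1² = (0.463)² = 0.214369
Numerator = 0.15 − 0.2144 = -0.0644; denominator = 1 − 0.2144 = 0.7856
φ_{22} = -0.0644 / 0.7856 = -0.082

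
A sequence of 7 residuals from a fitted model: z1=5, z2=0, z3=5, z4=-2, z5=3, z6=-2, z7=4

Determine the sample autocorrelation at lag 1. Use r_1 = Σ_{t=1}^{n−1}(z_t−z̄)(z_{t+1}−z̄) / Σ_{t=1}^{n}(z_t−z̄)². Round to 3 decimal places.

Mean z̄ = (5 + 0 + 5 − 2 + 3 − 2 + 4)/7 = 1.8571
Σ(z_t−z̄)(z_{t+1}−z̄) = (-5.8367) + (-5.8367) + (-12.1224) + (-4.4082) + (-4.4082) + (-8.2653) = -40.8776
Denominator Σ(z_t−z̄)² = 58.8571
r_1 = -40.8776 / 58.8571 = -0.695

-0.695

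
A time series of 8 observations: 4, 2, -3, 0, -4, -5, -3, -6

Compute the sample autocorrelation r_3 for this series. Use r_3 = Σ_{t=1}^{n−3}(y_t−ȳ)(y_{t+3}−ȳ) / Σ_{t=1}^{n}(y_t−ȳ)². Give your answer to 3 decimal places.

0.149

Mean ȳ = (4 + 2 − 3 + 0 − 4 − 5 − 3 − 6)/8 = -1.8750
Deviations from mean: 5.8750, 3.8750, -1.1250, 1.8750, -2.1250, -3.1250, -1.1250, -4.1250
Σ(y_t−ȳ)(y_{t+3}−ȳ) = (11.0156) + (-8.2344) + (3.5156) + (-2.1094) + (8.7656) = 12.9531
Denominator Σ(y_t−ȳ)² = 86.8750
r_3 = 12.9531 / 86.8750 = 0.149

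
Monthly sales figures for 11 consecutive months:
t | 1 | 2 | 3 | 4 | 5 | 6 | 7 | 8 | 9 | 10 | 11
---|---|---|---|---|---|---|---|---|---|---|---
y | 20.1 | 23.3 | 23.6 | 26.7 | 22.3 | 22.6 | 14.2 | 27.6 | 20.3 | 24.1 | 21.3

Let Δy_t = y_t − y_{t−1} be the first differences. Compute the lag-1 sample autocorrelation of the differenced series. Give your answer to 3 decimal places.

-0.725

First differences Δy: 3.2, 0.3, 3.1, -4.4, 0.3, -8.4, 13.4, -7.3, 3.8, -2.8
Mean of differences = 0.1200
Numerator Σ(Δy_t−Δȳ)(Δy_{t+1}−Δȳ) = -264.4604
Denominator Σ(Δy_t−Δȳ)² = 364.9360
r_1(Δy) = -264.4604 / 364.9360 = -0.725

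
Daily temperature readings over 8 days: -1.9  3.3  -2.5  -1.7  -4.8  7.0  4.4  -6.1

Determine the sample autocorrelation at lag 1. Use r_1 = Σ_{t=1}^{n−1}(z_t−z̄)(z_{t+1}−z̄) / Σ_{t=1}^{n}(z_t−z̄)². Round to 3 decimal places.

-0.199

Mean z̄ = (-1.9 + 3.3 − 2.5 − 1.7 − 4.8 + 7.0 + 4.4 − 6.1)/8 = -0.2875
Deviations from mean: -1.6125, 3.5875, -2.2125, -1.4125, -4.5125, 7.2875, 4.6875, -5.8125
Numerator Σ_{t=1}^{7}(z_t−z̄)(z_{t+1}−z̄) = -30.1939
Denominator Σ(z_t−z̄)² = 151.5888
r_1 = -30.1939 / 151.5888 = -0.199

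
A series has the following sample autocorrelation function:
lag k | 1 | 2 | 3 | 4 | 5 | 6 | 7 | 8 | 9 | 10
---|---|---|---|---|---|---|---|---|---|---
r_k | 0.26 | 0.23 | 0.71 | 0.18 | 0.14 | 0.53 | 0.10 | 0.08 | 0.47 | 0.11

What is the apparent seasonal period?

3

The largest autocorrelation is r_3 = 0.71, with weaker echoes at lags 6 (0.53) and 9 (0.47); the remaining lags stay at or below 0.26. The elevated value at lag 1 (0.26), dropping to 0.23 at lag 2, reflects decaying short-term dependence rather than seasonality.
The dominant spike at lag 3 indicates a seasonal period of 3.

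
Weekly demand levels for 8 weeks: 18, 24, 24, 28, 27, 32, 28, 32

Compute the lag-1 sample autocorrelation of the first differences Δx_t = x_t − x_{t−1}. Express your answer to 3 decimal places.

-0.695

First differences Δx: 6, 0, 4, -1, 5, -4, 4
Mean of differences = 2.0000
Numerator Σ(Δx_t−Δx̄)(Δx_{t+1}−Δx̄) = -57.0000
Denominator Σ(Δx_t−Δx̄)² = 82.0000
r_1(Δx) = -57.0000 / 82.0000 = -0.695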